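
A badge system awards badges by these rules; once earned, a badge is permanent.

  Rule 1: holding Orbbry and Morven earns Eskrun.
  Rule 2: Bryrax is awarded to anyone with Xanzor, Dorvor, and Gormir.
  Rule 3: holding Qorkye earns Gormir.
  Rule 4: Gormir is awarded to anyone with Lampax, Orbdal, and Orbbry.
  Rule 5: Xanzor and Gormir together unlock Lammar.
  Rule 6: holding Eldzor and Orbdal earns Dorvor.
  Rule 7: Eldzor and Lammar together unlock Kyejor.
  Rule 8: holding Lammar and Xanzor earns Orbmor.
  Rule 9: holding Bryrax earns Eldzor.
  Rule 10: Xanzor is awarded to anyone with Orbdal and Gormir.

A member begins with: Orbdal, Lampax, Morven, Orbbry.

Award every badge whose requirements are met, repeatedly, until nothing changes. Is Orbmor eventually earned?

With Lampax, Orbdal, and Orbbry, Gormir is earned (Rule 4).
With Orbdal and Gormir, Xanzor is earned (Rule 10).
With Xanzor and Gormir, Lammar is earned (Rule 5).
With Lammar and Xanzor, Orbmor is earned (Rule 8).

Yes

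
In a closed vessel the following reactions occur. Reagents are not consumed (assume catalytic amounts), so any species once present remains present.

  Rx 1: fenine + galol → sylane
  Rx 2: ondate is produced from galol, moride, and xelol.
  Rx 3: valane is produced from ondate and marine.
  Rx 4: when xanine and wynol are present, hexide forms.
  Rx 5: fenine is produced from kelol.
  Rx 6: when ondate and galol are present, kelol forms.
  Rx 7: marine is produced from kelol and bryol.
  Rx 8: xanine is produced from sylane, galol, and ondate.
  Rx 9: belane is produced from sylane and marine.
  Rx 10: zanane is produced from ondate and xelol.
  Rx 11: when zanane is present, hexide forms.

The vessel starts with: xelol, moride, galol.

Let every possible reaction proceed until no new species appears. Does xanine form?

Yes

galol, moride, and xelol present → ondate forms (Rx 2).
ondate and galol present → kelol forms (Rx 6).
kelol present → fenine forms (Rx 5).
fenine and galol present → sylane forms (Rx 1).
sylane, galol, and ondate present → xanine forms (Rx 8).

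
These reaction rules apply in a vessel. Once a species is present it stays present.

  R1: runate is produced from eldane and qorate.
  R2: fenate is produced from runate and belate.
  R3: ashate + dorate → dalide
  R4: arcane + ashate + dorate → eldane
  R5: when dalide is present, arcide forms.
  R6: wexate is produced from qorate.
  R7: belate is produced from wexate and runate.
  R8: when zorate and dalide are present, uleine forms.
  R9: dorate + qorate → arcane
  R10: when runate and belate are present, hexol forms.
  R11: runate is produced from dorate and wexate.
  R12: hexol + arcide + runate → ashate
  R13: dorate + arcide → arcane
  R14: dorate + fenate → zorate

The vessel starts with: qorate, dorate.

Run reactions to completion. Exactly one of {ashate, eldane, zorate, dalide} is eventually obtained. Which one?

zorate

qorate present → wexate forms (R6).
dorate and wexate present → runate forms (R11).
wexate and runate present → belate forms (R7).
runate and belate present → fenate forms (R2).
dorate and fenate present → zorate forms (R14).
ashate would need hexol, arcide, and runate (R12), but arcide never forms. eldane would need arcane, ashate, and dorate (R4), but ashate never forms. dalide would need ashate and dorate (R3), but ashate never forms.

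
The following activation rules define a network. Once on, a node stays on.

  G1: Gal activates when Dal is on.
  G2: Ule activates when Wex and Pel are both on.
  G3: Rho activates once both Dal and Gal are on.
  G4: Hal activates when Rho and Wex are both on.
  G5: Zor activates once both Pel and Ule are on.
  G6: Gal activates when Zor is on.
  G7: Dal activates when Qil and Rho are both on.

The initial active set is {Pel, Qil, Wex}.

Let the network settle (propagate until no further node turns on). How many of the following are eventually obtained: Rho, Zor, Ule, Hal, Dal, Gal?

3

Wex and Pel are on, so Ule activates (G2).
Pel and Ule are on, so Zor activates (G5).
Zor is on, so Gal activates (G6).
Rho would need Dal and Gal (G3), but Dal never turns on.
Zor: reached.
Ule: reached.
Hal would need Rho and Wex (G4), but Rho never turns on.
Dal would need Qil and Rho (G7), but Rho never turns on.
Gal: reached.
Reached: Zor, Ule, and Gal — 3 of the 6.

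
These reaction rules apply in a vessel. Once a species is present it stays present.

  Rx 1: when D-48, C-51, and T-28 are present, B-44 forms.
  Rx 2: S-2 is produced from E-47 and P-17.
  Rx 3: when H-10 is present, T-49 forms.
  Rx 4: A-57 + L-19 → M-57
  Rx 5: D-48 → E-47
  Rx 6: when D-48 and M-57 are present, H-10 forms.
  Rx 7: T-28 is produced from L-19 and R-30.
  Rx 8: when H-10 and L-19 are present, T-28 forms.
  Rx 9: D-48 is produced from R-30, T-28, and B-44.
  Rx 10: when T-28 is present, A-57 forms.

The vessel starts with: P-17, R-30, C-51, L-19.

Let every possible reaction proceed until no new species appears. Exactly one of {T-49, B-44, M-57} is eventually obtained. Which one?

M-57

L-19 and R-30 present → T-28 forms (Rx 7).
T-28 present → A-57 forms (Rx 10).
A-57 and L-19 present → M-57 forms (Rx 4).
T-49 would need H-10 (Rx 3), but H-10 never forms. B-44 would need D-48, C-51, and T-28 (Rx 1), but D-48 never forms.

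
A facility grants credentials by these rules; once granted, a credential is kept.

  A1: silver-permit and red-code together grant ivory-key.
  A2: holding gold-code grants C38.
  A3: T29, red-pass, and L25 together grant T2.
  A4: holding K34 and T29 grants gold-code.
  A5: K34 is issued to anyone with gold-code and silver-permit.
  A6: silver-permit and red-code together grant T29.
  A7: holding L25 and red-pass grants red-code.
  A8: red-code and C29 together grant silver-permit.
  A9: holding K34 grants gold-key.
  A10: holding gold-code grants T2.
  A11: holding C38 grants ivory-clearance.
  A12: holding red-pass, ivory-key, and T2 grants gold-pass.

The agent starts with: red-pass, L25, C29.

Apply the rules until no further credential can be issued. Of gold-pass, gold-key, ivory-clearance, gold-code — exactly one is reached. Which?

gold-pass

Holding L25 and red-pass grants red-code (A7).
Holding red-code and C29 grants silver-permit (A8).
Holding silver-permit and red-code grants T29 (A6).
Holding silver-permit and red-code grants ivory-key (A1).
Holding T29, red-pass, and L25 grants T2 (A3).
Holding red-pass, ivory-key, and T2 grants gold-pass (A12).
ivory-clearance would need C38 (A11), but C38 is never granted. gold-key would need K34 (A9), but K34 is never granted. gold-code would need K34 and T29 (A4), but K34 is never granted.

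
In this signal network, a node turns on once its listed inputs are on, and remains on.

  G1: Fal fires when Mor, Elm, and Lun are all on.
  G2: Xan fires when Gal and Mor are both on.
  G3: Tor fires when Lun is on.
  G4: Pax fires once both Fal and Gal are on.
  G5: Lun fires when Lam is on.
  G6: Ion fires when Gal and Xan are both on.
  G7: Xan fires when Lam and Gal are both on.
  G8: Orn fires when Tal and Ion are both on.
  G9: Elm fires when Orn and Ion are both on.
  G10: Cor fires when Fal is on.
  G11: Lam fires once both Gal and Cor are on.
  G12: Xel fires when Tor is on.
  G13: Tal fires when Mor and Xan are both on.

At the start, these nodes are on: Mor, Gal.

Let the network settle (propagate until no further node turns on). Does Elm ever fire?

G2: Gal and Mor on → Xan on.
Gal and Xan are on, so Ion fires (G6).
G13: Mor and Xan on → Tal on.
G8: Tal and Ion on → Orn on.
Orn and Ion are on, so Elm fires (G9).

Yes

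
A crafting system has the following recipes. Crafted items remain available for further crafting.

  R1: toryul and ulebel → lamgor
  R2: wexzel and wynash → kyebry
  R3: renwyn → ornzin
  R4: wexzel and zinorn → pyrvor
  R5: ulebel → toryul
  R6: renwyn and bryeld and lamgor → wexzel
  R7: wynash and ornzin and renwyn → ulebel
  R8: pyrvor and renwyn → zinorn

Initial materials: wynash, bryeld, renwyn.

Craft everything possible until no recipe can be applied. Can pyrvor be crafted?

No

pyrvor would need wexzel and zinorn (R4), but zinorn is never obtained.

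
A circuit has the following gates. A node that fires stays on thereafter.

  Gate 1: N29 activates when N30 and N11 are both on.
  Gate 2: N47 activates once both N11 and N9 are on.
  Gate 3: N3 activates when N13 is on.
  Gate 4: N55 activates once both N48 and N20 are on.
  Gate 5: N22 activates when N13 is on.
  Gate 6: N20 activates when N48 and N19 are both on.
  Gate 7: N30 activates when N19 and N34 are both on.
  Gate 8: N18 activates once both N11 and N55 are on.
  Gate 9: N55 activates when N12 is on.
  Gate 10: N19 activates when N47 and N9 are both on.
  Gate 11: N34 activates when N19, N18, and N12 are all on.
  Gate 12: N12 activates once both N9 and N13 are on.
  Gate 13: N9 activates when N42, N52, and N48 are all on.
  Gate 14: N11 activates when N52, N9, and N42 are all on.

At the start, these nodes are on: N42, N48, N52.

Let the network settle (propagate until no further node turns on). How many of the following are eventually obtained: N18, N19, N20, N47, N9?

N42, N52, and N48 are on, so N9 activates (Gate 13).
N52, N9, and N42 are on, so N11 activates (Gate 14).
N11 and N9 are on, so N47 activates (Gate 2).
N47 and N9 are on, so N19 activates (Gate 10).
Gate 6: N48 and N19 on → N20 on.
N48 and N20 are on, so N55 activates (Gate 4).
N11 and N55 are on, so N18 activates (Gate 8).
N18: reached.
N19: reached.
N20: reached.
N47: reached.
N9: reached.
All 5 are reached.

5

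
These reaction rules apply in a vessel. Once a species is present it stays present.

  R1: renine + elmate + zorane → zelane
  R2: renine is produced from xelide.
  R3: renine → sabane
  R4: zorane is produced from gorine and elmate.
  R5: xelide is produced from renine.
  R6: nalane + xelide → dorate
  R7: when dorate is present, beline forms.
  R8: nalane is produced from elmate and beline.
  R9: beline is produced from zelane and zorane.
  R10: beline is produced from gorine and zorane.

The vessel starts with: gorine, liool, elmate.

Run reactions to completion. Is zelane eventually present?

zelane would need renine, elmate, and zorane (R1), but renine never forms.

No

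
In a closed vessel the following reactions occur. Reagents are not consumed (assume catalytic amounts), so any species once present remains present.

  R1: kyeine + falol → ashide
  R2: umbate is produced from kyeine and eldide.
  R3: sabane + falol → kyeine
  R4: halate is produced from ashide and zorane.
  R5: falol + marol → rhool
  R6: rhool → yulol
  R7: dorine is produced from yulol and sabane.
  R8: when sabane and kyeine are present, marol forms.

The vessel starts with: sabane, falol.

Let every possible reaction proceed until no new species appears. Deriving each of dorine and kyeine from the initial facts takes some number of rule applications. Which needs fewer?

kyeine

kyeine: sabane and falol present → kyeine forms (R3). [1 rule application]
dorine: sabane and falol present → kyeine forms (R3). sabane and kyeine present → marol forms (R8). falol and marol present → rhool forms (R5). rhool present → yulol forms (R6). yulol and sabane present → dorine forms (R7). [5 rule applications]
kyeine needs fewer.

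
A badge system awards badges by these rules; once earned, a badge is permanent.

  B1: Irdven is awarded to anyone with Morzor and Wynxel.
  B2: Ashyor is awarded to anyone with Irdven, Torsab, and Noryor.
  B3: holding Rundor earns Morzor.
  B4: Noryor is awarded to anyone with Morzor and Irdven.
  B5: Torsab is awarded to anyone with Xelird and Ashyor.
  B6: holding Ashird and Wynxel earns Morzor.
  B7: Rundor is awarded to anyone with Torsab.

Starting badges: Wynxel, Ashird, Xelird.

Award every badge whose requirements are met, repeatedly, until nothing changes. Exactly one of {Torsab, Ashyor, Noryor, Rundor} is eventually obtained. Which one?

With Ashird and Wynxel, Morzor is earned (B6).
With Morzor and Wynxel, Irdven is earned (B1).
With Morzor and Irdven, Noryor is earned (B4).
Torsab would need Xelird and Ashyor (B5), but Ashyor is never earned. Ashyor would need Irdven, Torsab, and Noryor (B2), but Torsab is never earned. Rundor would need Torsab (B7), but Torsab is never earned.

Noryor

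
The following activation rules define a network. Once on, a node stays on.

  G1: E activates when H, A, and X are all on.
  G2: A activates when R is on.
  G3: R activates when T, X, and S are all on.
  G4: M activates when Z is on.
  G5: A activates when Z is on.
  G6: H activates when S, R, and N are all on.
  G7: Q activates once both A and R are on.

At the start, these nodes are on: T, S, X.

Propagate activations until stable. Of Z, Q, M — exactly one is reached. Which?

Q

T, X, and S are on, so R activates (G3).
R is on, so A activates (G2).
G7: A and R on → Q on.
M would need Z (G4), but Z never turns on. No rule produces Z, and it is not given.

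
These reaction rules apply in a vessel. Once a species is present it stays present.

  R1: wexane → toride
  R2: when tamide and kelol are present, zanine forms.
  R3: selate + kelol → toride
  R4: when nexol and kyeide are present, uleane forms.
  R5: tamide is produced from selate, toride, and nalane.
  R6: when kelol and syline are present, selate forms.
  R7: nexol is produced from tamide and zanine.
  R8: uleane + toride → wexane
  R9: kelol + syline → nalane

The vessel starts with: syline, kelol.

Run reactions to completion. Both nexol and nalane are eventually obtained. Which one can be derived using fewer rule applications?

nalane: kelol and syline present → nalane forms (R9). [1 rule application]
nexol: kelol and syline present → nalane forms (R9). kelol and syline present → selate forms (R6). selate and kelol present → toride forms (R3). selate, toride, and nalane present → tamide forms (R5). tamide and kelol present → zanine forms (R2). tamide and zanine present → nexol forms (R7). [6 rule applications]
nalane needs fewer.

nalane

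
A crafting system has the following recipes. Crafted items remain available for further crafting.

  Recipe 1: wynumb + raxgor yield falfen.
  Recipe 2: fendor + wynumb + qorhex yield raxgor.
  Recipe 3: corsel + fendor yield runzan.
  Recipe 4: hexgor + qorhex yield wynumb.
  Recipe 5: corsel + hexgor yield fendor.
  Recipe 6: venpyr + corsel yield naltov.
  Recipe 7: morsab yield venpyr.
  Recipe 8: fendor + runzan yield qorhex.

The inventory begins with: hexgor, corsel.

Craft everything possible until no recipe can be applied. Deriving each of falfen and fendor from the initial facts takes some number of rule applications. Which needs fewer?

fendor: Using Recipe 5, corsel and hexgor make fendor. [1 rule application]
falfen: Using Recipe 5, corsel and hexgor make fendor. Using Recipe 3, corsel and fendor make runzan. fendor + runzan → qorhex (Recipe 8). Using Recipe 4, hexgor and qorhex make wynumb. Using Recipe 2, fendor, wynumb, and qorhex make raxgor. Using Recipe 1, wynumb and raxgor make falfen. [6 rule applications]
fendor needs fewer.

fendor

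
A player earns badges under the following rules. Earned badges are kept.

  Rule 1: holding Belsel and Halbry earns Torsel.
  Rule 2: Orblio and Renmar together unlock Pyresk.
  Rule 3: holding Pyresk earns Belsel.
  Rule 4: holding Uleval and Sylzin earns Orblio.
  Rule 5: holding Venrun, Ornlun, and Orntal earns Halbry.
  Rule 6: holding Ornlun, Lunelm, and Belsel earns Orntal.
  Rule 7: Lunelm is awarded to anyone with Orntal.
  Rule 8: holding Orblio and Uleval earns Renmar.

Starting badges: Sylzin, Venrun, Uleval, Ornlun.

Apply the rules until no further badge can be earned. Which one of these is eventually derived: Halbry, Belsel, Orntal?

Belsel

With Uleval and Sylzin, Orblio is earned (Rule 4).
With Orblio and Uleval, Renmar is earned (Rule 8).
With Orblio and Renmar, Pyresk is earned (Rule 2).
With Pyresk, Belsel is earned (Rule 3).
Halbry would need Venrun, Ornlun, and Orntal (Rule 5), but Orntal is never earned. Orntal would need Ornlun, Lunelm, and Belsel (Rule 6), but Lunelm is never earned.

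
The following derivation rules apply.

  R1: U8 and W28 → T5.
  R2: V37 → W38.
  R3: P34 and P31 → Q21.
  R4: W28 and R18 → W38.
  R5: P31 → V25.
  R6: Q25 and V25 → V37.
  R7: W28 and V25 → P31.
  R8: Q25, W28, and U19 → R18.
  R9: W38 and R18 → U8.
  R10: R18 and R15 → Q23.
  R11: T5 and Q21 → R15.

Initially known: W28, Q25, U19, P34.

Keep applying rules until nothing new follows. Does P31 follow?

P31 would need W28 and V25 (R7), but V25 is never established.

No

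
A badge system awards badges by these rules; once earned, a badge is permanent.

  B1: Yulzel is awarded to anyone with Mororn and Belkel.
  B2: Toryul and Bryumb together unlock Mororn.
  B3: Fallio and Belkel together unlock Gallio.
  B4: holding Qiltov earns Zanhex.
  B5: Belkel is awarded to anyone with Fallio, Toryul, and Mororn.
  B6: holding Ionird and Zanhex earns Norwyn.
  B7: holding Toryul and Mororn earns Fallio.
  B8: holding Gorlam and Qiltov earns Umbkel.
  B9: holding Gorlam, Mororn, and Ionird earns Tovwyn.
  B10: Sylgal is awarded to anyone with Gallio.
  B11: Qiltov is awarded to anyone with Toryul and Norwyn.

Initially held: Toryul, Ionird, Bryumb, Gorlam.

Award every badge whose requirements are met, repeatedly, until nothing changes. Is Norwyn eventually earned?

Norwyn would need Ionird and Zanhex (B6), but Zanhex is never earned.

No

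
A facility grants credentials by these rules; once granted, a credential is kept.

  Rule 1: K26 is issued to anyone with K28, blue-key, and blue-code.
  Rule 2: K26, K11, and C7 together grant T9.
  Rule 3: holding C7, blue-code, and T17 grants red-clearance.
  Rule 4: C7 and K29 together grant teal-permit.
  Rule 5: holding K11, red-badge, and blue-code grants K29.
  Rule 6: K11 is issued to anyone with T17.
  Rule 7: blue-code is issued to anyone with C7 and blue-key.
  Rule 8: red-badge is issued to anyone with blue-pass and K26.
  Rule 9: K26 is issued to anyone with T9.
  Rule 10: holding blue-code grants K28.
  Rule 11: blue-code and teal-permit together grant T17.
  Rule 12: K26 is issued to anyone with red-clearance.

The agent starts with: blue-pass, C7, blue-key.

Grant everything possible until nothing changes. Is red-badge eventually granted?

Holding C7 and blue-key grants blue-code (Rule 7).
Holding blue-code grants K28 (Rule 10).
Holding K28, blue-key, and blue-code grants K26 (Rule 1).
Holding blue-pass and K26 grants red-badge (Rule 8).

Yes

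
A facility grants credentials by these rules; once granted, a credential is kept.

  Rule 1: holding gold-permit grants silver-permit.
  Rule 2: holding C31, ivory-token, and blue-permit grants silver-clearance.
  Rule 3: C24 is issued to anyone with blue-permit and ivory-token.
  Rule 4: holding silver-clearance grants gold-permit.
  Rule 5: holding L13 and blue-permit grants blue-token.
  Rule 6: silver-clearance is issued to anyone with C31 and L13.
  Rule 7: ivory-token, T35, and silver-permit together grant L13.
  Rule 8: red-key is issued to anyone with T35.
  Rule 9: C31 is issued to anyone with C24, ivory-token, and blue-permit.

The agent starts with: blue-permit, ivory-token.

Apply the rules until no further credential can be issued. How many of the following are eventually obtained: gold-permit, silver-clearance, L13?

Holding blue-permit and ivory-token grants C24 (Rule 3).
Holding C24, ivory-token, and blue-permit grants C31 (Rule 9).
Holding C31, ivory-token, and blue-permit grants silver-clearance (Rule 2).
Holding silver-clearance grants gold-permit (Rule 4).
gold-permit: reached.
silver-clearance: reached.
L13 would need ivory-token, T35, and silver-permit (Rule 7), but T35 is never granted.
Reached: gold-permit and silver-clearance — 2 of the 3.

2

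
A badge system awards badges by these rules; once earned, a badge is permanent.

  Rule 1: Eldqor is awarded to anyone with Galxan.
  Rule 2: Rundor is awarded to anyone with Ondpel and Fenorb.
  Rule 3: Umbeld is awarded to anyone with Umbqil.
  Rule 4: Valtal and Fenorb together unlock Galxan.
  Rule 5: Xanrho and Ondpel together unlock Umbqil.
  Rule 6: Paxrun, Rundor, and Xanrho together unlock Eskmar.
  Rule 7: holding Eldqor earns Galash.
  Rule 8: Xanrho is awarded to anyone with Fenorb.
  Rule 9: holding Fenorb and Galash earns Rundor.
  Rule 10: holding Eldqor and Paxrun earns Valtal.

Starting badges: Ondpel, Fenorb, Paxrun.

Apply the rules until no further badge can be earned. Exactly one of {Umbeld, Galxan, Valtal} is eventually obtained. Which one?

Umbeld

With Fenorb, Xanrho is earned (Rule 8).
With Xanrho and Ondpel, Umbqil is earned (Rule 5).
With Umbqil, Umbeld is earned (Rule 3).
Valtal would need Eldqor and Paxrun (Rule 10), but Eldqor is never earned. Galxan would need Valtal and Fenorb (Rule 4), but Valtal is never earned.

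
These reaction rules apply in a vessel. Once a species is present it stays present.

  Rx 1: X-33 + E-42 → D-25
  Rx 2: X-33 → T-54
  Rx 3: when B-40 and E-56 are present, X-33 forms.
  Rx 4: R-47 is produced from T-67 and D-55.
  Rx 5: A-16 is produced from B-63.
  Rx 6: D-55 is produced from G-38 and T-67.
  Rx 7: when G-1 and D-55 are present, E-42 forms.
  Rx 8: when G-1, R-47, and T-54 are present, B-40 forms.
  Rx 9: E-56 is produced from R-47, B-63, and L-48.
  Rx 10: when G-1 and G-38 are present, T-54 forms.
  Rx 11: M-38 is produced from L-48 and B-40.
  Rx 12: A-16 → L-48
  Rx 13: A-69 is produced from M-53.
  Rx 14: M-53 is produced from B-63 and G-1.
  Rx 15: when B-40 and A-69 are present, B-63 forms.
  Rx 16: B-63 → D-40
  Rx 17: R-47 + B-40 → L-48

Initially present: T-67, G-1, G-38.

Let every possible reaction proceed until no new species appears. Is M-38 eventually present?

Yes

G-1 and G-38 present → T-54 forms (Rx 10).
G-38 and T-67 present → D-55 forms (Rx 6).
T-67 and D-55 present → R-47 forms (Rx 4).
G-1, R-47, and T-54 present → B-40 forms (Rx 8).
R-47 and B-40 present → L-48 forms (Rx 17).
L-48 and B-40 present → M-38 forms (Rx 11).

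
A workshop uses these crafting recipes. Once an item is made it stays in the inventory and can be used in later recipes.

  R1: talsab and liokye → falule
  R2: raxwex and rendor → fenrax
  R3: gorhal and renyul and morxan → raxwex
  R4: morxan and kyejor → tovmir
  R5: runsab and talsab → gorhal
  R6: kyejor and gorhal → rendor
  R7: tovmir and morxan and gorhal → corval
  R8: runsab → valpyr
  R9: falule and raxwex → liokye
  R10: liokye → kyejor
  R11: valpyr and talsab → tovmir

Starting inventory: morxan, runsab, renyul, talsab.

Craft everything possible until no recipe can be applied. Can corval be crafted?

runsab and talsab → gorhal (R5).
runsab → valpyr (R8).
valpyr and talsab → tovmir (R11).
Using R7, tovmir, morxan, and gorhal make corval.

Yes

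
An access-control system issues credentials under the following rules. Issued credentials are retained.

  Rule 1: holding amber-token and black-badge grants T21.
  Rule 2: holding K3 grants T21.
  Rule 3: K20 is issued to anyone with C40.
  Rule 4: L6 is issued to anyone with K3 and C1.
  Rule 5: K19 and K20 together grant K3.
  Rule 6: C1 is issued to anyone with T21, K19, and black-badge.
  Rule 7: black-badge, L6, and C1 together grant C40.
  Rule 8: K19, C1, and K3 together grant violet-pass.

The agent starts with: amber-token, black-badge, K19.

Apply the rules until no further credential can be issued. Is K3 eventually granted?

No

K3 would need K19 and K20 (Rule 5), but K20 is never granted.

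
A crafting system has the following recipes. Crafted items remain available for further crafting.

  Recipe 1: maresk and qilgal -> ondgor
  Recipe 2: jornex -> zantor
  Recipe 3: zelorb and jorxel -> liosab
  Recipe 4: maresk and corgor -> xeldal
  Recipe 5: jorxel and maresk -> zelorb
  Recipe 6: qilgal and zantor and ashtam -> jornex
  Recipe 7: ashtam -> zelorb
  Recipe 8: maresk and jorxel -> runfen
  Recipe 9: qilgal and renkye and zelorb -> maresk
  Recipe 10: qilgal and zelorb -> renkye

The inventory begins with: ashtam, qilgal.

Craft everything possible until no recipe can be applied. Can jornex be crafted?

No

jornex would need qilgal, zantor, and ashtam (Recipe 6), but zantor is never obtained.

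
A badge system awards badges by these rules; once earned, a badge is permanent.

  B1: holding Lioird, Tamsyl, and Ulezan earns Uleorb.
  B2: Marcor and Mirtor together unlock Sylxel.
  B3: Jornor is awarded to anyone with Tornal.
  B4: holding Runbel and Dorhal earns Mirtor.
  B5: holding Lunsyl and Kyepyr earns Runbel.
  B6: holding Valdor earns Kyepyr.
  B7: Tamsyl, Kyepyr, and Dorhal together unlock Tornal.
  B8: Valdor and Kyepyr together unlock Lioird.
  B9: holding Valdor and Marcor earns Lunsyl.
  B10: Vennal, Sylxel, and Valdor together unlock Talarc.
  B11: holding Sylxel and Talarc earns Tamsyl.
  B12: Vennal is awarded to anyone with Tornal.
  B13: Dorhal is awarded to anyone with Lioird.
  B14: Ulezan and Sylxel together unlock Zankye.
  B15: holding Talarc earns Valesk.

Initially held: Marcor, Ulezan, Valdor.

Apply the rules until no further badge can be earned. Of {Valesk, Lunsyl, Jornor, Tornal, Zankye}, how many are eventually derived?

2

With Valdor, Kyepyr is earned (B6).
With Valdor and Marcor, Lunsyl is earned (B9).
With Valdor and Kyepyr, Lioird is earned (B8).
With Lunsyl and Kyepyr, Runbel is earned (B5).
With Lioird, Dorhal is earned (B13).
With Runbel and Dorhal, Mirtor is earned (B4).
With Marcor and Mirtor, Sylxel is earned (B2).
With Ulezan and Sylxel, Zankye is earned (B14).
Valesk would need Talarc (B15), but Talarc is never earned.
Lunsyl: reached.
Jornor would need Tornal (B3), but Tornal is never earned.
Tornal would need Tamsyl, Kyepyr, and Dorhal (B7), but Tamsyl is never earned.
Zankye: reached.
Reached: Lunsyl and Zankye — 2 of the 5.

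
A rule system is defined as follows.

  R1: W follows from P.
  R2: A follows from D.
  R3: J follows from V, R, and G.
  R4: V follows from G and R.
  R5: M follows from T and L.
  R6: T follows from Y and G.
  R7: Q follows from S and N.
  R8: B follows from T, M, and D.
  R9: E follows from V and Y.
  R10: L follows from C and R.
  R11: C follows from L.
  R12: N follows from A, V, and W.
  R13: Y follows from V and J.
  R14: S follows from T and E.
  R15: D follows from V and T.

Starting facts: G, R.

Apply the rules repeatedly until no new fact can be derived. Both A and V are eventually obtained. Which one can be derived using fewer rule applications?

V: G and R hold, so V follows (R4). [1 rule application]
A: G and R hold, so V follows (R4). From V, R, and G, R3 gives J. From V and J, R13 gives Y. Y and G hold, so T follows (R6). From V and T, R15 gives D. From D, R2 gives A. [6 rule applications]
V needs fewer.

V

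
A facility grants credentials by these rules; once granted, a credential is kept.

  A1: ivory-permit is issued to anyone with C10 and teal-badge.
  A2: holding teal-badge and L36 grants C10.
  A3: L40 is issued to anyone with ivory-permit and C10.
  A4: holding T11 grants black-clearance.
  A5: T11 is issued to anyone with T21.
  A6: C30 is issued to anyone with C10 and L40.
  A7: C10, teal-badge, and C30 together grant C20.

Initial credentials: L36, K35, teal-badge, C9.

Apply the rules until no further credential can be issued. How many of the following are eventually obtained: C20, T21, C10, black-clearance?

2

Holding teal-badge and L36 grants C10 (A2).
Holding C10 and teal-badge grants ivory-permit (A1).
Holding ivory-permit and C10 grants L40 (A3).
Holding C10 and L40 grants C30 (A6).
Holding C10, teal-badge, and C30 grants C20 (A7).
C20: reached.
No rule produces T21, and it is not given.
C10: reached.
black-clearance would need T11 (A4), but T11 is never granted.
Reached: C20 and C10 — 2 of the 4.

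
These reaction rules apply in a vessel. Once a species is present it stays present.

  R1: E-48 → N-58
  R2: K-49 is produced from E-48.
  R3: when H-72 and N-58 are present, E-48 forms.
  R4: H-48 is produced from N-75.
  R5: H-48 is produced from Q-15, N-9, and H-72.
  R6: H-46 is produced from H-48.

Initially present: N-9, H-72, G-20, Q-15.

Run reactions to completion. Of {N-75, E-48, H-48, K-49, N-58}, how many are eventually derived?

1

Q-15, N-9, and H-72 present → H-48 forms (R5).
No rule produces N-75, and it is not given.
E-48 would need H-72 and N-58 (R3), but N-58 never forms.
H-48: reached.
K-49 would need E-48 (R2), but E-48 never forms.
N-58 would need E-48 (R1), but E-48 never forms.
Reached: H-48 — 1 of the 5.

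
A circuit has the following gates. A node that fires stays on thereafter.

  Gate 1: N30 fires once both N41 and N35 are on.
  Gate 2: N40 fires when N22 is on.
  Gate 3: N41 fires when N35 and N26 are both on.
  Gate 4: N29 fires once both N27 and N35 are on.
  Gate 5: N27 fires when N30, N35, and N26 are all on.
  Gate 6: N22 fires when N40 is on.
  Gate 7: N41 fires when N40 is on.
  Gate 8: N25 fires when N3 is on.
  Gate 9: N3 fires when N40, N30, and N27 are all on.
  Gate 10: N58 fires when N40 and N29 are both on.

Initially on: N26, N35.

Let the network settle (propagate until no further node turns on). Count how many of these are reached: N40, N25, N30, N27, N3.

2

Gate 3: N35 and N26 on → N41 on.
N41 and N35 are on, so N30 fires (Gate 1).
N30, N35, and N26 are on, so N27 fires (Gate 5).
N40 would need N22 (Gate 2), but N22 never turns on.
N25 would need N3 (Gate 8), but N3 never turns on.
N30: reached.
N27: reached.
N3 would need N40, N30, and N27 (Gate 9), but N40 never turns on.
Reached: N30 and N27 — 2 of the 5.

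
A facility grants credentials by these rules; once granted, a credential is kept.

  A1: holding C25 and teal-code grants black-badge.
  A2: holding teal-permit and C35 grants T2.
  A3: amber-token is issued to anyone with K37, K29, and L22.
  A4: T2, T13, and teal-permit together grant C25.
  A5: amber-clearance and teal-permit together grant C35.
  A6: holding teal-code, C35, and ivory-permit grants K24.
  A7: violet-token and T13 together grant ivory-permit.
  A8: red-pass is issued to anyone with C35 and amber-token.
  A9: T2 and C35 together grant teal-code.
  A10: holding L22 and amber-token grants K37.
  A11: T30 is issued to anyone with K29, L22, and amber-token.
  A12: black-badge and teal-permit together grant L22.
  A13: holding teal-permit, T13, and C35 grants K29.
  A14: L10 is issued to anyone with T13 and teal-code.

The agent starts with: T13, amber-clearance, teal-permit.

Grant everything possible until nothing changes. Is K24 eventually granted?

K24 would need teal-code, C35, and ivory-permit (A6), but ivory-permit is never granted.

No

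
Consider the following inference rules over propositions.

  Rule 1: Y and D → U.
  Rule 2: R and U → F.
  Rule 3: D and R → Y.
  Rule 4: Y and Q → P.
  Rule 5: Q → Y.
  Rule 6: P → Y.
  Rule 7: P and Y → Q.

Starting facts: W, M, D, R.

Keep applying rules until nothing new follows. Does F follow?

Yes

D and R hold, so Y follows (Rule 3).
From Y and D, Rule 1 gives U.
From R and U, Rule 2 gives F.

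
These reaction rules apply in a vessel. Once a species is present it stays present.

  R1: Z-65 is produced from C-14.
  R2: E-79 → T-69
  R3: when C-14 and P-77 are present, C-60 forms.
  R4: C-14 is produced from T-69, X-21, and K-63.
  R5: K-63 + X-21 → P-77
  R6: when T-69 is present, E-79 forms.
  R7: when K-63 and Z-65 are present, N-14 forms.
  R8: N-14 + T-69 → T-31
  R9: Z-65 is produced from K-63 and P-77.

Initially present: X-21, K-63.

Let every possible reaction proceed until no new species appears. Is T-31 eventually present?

T-31 would need N-14 and T-69 (R8), but T-69 never forms.

No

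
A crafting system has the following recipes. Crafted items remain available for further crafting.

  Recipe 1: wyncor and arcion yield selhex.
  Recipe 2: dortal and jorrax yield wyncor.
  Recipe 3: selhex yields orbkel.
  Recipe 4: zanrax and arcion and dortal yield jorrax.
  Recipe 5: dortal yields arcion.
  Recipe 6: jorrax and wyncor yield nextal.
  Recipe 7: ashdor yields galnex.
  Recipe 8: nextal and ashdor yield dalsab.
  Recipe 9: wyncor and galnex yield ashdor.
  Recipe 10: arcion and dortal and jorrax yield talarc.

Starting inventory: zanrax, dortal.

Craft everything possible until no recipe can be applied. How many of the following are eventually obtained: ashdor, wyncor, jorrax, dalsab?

2

dortal → arcion (Recipe 5).
zanrax and arcion and dortal → jorrax (Recipe 4).
Using Recipe 2, dortal and jorrax make wyncor.
ashdor would need wyncor and galnex (Recipe 9), but galnex is never obtained.
wyncor: reached.
jorrax: reached.
dalsab would need nextal and ashdor (Recipe 8), but ashdor is never obtained.
Reached: wyncor and jorrax — 2 of the 4.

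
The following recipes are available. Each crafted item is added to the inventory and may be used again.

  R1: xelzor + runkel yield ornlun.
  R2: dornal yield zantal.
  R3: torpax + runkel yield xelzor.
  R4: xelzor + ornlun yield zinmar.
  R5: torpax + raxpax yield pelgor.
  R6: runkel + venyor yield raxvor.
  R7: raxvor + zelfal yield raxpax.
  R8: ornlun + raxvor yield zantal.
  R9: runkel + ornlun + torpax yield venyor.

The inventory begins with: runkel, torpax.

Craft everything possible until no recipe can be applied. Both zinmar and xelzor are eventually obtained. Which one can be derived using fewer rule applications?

xelzor: torpax + runkel → xelzor (R3). [1 rule application]
zinmar: torpax + runkel → xelzor (R3). xelzor + runkel → ornlun (R1). Using R4, xelzor and ornlun make zinmar. [3 rule applications]
xelzor needs fewer.

xelzor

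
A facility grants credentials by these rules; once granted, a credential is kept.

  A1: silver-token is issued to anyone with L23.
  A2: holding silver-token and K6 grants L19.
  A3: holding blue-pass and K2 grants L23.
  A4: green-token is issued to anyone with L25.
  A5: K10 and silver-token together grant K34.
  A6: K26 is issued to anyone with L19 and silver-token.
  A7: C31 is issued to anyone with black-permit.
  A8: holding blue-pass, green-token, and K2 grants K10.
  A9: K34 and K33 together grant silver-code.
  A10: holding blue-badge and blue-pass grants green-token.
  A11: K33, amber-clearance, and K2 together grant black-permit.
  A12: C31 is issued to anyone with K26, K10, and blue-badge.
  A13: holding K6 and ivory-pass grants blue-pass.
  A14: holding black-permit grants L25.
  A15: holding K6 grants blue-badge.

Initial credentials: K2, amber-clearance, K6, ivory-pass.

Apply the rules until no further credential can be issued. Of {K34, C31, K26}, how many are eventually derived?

3

Holding K6 and ivory-pass grants blue-pass (A13).
Holding K6 grants blue-badge (A15).
Holding blue-badge and blue-pass grants green-token (A10).
Holding blue-pass and K2 grants L23 (A3).
Holding L23 grants silver-token (A1).
Holding blue-pass, green-token, and K2 grants K10 (A8).
Holding silver-token and K6 grants L19 (A2).
Holding K10 and silver-token grants K34 (A5).
Holding L19 and silver-token grants K26 (A6).
Holding K26, K10, and blue-badge grants C31 (A12).
K34: reached.
C31: reached.
K26: reached.
All 3 are reached.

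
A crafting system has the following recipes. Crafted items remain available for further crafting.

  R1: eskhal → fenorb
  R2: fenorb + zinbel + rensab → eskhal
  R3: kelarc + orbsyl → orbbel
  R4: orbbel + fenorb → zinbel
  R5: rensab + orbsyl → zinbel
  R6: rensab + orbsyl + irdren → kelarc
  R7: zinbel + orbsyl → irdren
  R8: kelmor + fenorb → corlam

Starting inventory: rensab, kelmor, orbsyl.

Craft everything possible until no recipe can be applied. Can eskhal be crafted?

No

eskhal would need fenorb, zinbel, and rensab (R2), but fenorb is never obtained.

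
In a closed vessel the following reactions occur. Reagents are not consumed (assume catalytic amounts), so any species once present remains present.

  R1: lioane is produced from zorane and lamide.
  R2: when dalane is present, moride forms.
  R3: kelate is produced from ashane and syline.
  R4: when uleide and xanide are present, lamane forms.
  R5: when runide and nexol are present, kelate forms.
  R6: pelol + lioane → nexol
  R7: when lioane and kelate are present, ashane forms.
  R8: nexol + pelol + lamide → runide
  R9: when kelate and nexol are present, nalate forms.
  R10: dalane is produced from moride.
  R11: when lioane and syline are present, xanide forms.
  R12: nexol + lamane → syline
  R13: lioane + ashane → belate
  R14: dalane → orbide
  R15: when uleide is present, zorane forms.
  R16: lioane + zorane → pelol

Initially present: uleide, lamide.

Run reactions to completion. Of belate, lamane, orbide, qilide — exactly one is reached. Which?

uleide present → zorane forms (R15).
zorane and lamide present → lioane forms (R1).
lioane and zorane present → pelol forms (R16).
pelol and lioane present → nexol forms (R6).
nexol, pelol, and lamide present → runide forms (R8).
runide and nexol present → kelate forms (R5).
lioane and kelate present → ashane forms (R7).
lioane and ashane present → belate forms (R13).
lamane would need uleide and xanide (R4), but xanide never forms. orbide would need dalane (R14), but dalane never forms. No rule produces qilide, and it is not given.

belate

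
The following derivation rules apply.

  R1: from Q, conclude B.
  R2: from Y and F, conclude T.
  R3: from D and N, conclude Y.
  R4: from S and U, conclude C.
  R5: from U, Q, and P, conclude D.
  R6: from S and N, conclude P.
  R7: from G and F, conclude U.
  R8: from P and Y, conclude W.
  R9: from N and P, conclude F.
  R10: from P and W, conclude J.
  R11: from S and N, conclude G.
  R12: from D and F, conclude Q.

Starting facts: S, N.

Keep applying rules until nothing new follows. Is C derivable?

Yes

From S and N, R11 gives G.
From S and N, R6 gives P.
N and P hold, so F follows (R9).
G and F hold, so U follows (R7).
S and U hold, so C follows (R4).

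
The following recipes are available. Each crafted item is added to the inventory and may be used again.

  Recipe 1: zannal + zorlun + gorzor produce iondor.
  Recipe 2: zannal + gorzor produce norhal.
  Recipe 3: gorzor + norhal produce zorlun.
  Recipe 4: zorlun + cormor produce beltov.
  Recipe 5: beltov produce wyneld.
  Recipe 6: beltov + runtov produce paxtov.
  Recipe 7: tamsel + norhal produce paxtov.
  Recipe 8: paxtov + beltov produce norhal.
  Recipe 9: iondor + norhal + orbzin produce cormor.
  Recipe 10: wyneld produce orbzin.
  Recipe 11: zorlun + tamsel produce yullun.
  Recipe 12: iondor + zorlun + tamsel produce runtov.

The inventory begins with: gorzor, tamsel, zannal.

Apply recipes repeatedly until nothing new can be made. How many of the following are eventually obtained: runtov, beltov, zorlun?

zannal + gorzor → norhal (Recipe 2).
gorzor + norhal → zorlun (Recipe 3).
Using Recipe 1, zannal, zorlun, and gorzor make iondor.
Using Recipe 12, iondor, zorlun, and tamsel make runtov.
runtov: reached.
beltov would need zorlun and cormor (Recipe 4), but cormor is never obtained.
zorlun: reached.
Reached: runtov and zorlun — 2 of the 3.

2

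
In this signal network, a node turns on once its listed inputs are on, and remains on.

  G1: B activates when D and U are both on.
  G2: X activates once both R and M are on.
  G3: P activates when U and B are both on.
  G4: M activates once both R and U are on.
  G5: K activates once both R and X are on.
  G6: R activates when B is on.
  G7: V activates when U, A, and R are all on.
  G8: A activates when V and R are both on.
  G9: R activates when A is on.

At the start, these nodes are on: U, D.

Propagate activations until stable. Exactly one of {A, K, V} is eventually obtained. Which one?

K

D and U are on, so B activates (G1).
G6: B on → R on.
R and U are on, so M activates (G4).
R and M are on, so X activates (G2).
R and X are on, so K activates (G5).
V would need U, A, and R (G7), but A never turns on. A would need V and R (G8), but V never turns on.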